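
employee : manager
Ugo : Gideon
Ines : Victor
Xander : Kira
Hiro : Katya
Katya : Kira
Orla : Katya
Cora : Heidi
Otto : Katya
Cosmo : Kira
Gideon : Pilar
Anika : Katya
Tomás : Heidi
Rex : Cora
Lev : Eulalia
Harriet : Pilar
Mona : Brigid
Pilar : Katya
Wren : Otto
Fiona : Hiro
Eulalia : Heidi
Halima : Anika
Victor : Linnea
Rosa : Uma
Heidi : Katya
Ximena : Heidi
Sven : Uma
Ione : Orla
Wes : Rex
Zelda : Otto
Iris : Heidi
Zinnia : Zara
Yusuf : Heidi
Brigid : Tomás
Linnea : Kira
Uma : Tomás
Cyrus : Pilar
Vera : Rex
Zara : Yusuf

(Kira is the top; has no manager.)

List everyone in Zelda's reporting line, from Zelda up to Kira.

Zelda reports to Otto. Otto reports to Katya. Katya reports to Kira. Kira is at the top.

Zelda -> Otto -> Katya -> Kira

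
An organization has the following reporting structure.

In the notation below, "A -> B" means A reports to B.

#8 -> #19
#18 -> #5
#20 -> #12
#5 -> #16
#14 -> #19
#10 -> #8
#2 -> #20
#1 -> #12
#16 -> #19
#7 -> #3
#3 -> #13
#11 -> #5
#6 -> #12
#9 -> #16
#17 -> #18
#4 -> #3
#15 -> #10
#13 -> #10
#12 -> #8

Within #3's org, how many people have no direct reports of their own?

The people in #3's organization with no one reporting to them are #4, #7. That is 2.

2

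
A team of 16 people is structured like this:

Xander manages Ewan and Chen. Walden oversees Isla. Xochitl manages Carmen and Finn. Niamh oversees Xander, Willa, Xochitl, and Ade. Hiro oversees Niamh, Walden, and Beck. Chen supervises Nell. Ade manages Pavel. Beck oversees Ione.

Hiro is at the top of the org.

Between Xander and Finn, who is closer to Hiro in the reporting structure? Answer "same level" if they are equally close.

Xander is 2 levels below Hiro; Finn is 3. Xander is higher.

Xander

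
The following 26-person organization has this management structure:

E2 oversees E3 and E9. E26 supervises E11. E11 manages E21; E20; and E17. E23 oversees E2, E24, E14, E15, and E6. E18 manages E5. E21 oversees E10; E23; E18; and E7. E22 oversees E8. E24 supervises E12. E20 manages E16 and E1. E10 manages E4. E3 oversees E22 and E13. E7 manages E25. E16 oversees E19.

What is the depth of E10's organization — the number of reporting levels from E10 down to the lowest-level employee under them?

1

The longest chain under E10 runs E10 → E4, which is 1 level below E10.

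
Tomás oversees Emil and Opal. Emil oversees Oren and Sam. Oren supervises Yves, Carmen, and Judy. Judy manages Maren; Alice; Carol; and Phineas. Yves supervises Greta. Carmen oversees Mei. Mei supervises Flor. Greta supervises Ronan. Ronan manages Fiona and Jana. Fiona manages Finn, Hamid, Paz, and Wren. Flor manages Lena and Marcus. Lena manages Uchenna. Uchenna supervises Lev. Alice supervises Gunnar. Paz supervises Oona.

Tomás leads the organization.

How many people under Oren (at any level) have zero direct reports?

11

The people in Oren's organization with no one reporting to them are Marcus, Lev, Jana, Wren, Hamid, Oona, Finn, Carol, Gunnar, Phineas, Maren. That is 11.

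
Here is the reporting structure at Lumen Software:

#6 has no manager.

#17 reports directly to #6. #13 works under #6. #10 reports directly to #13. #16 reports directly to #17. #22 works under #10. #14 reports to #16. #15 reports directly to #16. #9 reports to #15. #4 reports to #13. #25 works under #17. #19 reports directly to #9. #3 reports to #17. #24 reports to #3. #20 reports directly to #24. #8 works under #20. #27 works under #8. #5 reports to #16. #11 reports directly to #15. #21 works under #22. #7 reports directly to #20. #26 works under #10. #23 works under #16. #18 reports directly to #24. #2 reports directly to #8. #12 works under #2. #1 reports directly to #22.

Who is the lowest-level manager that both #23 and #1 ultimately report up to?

#6

#23's chain of managers is #16, #17, #6. #1's chain of managers is #22, #10, #13, #6. The first manager that appears in both chains is #6.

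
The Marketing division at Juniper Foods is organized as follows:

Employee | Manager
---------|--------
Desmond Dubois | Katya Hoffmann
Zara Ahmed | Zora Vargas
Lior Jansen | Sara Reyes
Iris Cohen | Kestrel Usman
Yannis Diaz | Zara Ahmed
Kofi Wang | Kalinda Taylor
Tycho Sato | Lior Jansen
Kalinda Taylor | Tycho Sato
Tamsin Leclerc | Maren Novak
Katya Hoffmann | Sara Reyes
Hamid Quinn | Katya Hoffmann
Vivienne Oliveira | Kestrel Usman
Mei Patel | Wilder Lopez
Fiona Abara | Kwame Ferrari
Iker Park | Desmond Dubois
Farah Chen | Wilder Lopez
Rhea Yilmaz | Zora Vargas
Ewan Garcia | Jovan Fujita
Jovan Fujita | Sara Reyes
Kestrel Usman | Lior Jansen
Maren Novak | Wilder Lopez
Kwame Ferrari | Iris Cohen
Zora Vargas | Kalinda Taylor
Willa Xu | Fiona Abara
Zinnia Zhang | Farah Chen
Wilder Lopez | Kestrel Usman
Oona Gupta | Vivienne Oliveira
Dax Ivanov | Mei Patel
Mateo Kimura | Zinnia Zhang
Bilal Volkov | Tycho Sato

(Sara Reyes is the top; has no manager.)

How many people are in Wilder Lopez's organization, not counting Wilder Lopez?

Wilder Lopez directly manages Maren Novak, Mei Patel, Farah Chen. Under Maren Novak: Tamsin Leclerc (1). Under Mei Patel: Dax Ivanov (1). Under Farah Chen: Zinnia Zhang, Mateo Kimura (2). So Wilder Lopez's organization is 3 direct reports plus everyone under them: 2 + 2 + 3 = 7.

7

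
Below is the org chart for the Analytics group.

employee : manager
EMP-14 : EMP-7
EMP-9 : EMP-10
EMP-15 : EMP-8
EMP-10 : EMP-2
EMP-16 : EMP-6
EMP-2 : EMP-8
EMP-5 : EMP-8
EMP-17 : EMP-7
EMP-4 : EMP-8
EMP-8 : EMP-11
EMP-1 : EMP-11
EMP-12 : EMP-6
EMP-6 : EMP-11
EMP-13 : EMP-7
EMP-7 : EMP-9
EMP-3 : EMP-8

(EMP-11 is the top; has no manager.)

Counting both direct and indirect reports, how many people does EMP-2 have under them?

EMP-2 directly manages EMP-10. Under EMP-10: EMP-9, EMP-7, EMP-13, EMP-14, EMP-17 (5). That's 6 in total.

6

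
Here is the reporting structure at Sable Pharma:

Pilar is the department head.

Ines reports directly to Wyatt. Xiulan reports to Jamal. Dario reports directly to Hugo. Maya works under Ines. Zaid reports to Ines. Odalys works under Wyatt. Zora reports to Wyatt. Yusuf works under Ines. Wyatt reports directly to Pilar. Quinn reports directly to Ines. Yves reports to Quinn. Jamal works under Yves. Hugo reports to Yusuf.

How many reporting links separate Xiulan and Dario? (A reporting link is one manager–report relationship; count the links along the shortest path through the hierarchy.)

7

Xiulan is 4 levels below Ines, and Dario is 3 levels below Ines (their lowest common manager). The shortest path runs up from Xiulan to Ines and back down to Dario: 4 + 3 = 7 links.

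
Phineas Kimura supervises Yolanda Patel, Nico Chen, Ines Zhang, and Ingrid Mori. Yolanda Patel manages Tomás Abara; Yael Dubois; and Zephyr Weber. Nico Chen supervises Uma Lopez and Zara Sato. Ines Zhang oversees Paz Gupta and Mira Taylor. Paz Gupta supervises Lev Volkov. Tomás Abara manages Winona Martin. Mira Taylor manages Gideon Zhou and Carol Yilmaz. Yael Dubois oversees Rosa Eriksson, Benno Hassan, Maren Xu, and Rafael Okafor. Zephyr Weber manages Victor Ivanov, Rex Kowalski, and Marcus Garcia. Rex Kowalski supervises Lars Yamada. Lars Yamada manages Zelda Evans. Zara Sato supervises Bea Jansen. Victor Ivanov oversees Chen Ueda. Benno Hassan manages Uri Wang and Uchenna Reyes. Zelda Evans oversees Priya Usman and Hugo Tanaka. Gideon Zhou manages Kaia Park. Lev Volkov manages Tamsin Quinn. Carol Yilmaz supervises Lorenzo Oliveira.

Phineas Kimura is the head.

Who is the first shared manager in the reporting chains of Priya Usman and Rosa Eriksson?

Priya Usman's chain of managers is Zelda Evans, Lars Yamada, Rex Kowalski, Zephyr Weber, Yolanda Patel, Phineas Kimura. Rosa Eriksson's chain of managers is Yael Dubois, Yolanda Patel, Phineas Kimura. The first manager that appears in both chains is Yolanda Patel.

Yolanda Patel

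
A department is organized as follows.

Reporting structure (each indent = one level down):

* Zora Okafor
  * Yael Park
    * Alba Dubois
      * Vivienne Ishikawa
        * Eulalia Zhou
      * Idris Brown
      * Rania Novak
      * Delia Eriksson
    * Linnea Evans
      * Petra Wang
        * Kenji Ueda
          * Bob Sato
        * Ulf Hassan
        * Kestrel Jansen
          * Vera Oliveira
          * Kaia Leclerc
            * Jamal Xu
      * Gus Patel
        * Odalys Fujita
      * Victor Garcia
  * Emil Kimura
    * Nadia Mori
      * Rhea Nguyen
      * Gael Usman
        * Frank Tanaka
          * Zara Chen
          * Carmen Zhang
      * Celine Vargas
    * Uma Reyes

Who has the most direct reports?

Direct-report counts: Zora Okafor has 2; Emil Kimura has 2; Nadia Mori has 3; Gael Usman has 1; Frank Tanaka has 2; Yael Park has 2; Linnea Evans has 3; Gus Patel has 1; Petra Wang has 3; Kestrel Jansen has 2; Kaia Leclerc has 1; Kenji Ueda has 1; Alba Dubois has 4; Vivienne Ishikawa has 1. The largest is 4, held by Alba Dubois.

Alba Dubois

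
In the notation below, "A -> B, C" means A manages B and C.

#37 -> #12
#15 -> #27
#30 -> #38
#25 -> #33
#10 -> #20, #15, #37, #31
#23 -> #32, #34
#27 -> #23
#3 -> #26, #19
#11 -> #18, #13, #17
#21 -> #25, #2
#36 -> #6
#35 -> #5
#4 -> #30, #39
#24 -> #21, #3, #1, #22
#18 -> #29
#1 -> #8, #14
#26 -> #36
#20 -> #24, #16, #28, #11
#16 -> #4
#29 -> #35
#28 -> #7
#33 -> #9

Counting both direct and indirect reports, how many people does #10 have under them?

#10 directly manages #20, #15, #37, #31. Under #20: #11, #17, #13, #18, #29, #35, #5, #28, #7, #16, #4, #39, #30, #38, #24, #22, #1, #14, #8, #3, #19, #26, #36, #6, #21, #2, #25, #33, #9 (29). Under #15: #27, #23, #34, #32 (4). Under #37: #12 (1). #31 has no reports. So #10's organization is 4 direct reports plus everyone under them: 30 + 5 + 2 + 1 = 38.

38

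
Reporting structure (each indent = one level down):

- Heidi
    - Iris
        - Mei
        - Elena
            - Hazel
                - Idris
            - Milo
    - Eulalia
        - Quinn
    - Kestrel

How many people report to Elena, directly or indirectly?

3

Elena directly manages Hazel, Milo. Under Hazel: Idris (1). Milo has no reports. So Elena's organization is 2 direct reports plus everyone under them: 2 + 1 = 3.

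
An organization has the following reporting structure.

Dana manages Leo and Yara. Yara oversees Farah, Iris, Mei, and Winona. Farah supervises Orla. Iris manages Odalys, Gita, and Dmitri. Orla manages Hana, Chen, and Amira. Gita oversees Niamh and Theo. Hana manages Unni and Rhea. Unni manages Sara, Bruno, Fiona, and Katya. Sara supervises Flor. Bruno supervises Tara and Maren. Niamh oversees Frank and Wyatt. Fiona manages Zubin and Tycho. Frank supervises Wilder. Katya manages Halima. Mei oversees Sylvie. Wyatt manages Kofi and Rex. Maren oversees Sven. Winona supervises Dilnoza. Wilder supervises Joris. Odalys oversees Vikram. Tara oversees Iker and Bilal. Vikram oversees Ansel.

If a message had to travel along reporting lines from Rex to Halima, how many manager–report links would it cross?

11

Rex is 5 levels below Yara, and Halima is 6 levels below Yara (their lowest common manager). The shortest path runs up from Rex to Yara and back down to Halima: 5 + 6 = 11 links.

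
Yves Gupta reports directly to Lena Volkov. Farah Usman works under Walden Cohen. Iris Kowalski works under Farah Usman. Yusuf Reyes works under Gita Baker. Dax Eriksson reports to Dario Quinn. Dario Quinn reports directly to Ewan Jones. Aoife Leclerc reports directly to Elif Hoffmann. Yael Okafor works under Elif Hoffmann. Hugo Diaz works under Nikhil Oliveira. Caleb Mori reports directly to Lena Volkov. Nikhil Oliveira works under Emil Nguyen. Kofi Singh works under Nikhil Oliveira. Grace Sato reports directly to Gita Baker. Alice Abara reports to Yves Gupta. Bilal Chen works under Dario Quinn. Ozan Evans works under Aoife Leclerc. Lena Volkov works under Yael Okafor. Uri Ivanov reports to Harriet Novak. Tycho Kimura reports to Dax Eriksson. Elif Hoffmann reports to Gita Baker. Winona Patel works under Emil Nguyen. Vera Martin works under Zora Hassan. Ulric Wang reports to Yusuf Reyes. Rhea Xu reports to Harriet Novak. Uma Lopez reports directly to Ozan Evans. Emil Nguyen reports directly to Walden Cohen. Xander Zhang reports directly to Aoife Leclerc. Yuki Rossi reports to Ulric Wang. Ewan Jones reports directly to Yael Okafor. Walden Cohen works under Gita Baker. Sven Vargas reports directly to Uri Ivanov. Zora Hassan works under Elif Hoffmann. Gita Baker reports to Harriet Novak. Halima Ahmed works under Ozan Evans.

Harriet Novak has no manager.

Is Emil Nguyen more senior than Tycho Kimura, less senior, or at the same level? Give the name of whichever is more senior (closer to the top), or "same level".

Emil Nguyen

Emil Nguyen is 3 levels below Harriet Novak; Tycho Kimura is 7. Emil Nguyen is higher.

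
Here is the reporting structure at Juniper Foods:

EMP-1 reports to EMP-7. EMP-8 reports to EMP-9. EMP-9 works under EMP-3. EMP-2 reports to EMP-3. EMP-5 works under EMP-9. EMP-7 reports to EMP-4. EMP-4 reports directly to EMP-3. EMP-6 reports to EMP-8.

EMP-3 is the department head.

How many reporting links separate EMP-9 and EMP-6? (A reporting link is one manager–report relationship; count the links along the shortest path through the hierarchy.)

EMP-6 is in EMP-9's organization: the chain from EMP-6 up to EMP-9 is EMP-6 → EMP-8 → EMP-9, which is 2 links.

2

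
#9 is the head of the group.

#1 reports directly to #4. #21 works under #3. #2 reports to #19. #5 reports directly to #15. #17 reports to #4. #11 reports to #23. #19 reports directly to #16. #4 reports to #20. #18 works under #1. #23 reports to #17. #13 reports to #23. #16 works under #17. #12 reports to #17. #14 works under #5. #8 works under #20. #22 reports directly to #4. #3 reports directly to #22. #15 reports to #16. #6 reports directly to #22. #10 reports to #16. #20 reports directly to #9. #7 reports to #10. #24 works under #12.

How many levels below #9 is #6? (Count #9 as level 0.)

4

Chain from #6 up to #9: #6 → #22 → #4 → #20 → #9. That is 4 steps up, so #6 is 4 levels below #9.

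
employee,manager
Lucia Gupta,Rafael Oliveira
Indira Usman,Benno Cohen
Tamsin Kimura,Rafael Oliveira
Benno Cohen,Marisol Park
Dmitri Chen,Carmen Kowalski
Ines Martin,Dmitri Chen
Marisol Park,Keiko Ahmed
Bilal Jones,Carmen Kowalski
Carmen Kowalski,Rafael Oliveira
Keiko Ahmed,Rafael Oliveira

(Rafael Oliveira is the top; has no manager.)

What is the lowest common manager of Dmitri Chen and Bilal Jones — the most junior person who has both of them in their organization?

Dmitri Chen's chain of managers is Carmen Kowalski, Rafael Oliveira. Bilal Jones's chain of managers is Carmen Kowalski, Rafael Oliveira. The first manager that appears in both chains is Carmen Kowalski.

Carmen Kowalski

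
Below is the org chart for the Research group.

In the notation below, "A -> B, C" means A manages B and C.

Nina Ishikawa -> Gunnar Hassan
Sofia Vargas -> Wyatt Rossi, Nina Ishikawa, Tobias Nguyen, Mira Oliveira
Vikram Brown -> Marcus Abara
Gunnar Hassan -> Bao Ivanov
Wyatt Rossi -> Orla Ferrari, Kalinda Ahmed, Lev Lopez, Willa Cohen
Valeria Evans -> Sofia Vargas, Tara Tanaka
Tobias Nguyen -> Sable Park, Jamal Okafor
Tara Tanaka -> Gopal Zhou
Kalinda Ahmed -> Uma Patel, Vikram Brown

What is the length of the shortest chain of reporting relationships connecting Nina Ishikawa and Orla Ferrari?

Nina Ishikawa is 1 level below Sofia Vargas, and Orla Ferrari is 2 levels below Sofia Vargas (their lowest common manager). The shortest path runs up from Nina Ishikawa to Sofia Vargas and back down to Orla Ferrari: 1 + 2 = 3 links.

3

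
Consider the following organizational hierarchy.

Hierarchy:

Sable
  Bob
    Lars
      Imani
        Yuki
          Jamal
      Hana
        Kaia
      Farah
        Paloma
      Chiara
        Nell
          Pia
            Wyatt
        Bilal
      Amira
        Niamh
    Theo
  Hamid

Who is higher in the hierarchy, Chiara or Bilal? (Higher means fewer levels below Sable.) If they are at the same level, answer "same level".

Chiara is 3 levels below Sable; Bilal is 4. Chiara is higher.

Chiara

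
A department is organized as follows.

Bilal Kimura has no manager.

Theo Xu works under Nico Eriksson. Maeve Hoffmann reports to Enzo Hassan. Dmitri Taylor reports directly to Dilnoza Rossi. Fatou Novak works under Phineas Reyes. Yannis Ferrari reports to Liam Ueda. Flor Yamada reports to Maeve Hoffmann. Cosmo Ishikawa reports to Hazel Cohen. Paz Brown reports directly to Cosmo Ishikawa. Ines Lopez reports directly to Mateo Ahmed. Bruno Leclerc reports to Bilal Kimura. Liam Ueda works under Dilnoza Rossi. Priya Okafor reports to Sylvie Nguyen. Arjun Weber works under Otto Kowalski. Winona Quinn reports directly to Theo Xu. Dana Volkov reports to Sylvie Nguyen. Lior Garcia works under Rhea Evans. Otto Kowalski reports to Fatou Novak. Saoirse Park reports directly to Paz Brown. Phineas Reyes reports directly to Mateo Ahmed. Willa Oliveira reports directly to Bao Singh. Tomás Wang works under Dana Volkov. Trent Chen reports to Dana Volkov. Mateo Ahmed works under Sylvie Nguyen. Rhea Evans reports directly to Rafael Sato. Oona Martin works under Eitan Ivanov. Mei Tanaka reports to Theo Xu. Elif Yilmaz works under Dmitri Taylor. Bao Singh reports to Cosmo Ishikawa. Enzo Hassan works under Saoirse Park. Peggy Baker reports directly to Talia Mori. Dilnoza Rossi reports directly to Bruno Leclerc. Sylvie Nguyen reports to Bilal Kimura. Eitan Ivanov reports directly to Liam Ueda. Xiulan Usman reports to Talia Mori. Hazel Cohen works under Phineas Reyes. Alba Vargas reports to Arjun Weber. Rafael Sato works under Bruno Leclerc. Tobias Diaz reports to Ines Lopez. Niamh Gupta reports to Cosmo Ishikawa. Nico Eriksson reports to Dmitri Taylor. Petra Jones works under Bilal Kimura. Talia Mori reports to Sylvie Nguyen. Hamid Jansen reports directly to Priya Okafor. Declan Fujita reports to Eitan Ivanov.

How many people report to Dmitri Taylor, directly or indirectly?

5

Dmitri Taylor directly manages Nico Eriksson, Elif Yilmaz. Under Nico Eriksson: Theo Xu, Mei Tanaka, Winona Quinn (3). Elif Yilmaz has no reports. So Dmitri Taylor's organization is 2 direct reports plus everyone under them: 4 + 1 = 5.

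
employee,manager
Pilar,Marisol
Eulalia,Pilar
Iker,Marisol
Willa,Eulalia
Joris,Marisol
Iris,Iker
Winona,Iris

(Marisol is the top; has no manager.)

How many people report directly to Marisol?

3

Marisol directly manages Pilar, Iker, Joris. That is 3 direct reports.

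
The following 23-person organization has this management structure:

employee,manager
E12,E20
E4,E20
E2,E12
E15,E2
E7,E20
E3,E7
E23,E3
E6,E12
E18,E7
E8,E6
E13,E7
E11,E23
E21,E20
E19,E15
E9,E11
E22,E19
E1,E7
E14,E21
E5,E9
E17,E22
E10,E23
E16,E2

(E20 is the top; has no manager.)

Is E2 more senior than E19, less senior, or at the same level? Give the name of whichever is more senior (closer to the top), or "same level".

E2

E2 is 2 levels below E20; E19 is 4. E2 is higher.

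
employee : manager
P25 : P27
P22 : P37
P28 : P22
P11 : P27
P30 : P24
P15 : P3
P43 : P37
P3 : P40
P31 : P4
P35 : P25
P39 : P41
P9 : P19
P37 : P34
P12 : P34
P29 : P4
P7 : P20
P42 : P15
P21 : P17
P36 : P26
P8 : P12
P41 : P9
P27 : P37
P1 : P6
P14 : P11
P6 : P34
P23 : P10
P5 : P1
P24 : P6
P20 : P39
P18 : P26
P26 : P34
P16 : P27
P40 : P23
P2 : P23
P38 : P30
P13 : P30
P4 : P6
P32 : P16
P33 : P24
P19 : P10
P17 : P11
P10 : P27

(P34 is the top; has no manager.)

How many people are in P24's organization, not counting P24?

P24 directly manages P30, P33. Under P30: P13, P38 (2). P33 has no reports. So P24's organization is 2 direct reports plus everyone under them: 3 + 1 = 4.

4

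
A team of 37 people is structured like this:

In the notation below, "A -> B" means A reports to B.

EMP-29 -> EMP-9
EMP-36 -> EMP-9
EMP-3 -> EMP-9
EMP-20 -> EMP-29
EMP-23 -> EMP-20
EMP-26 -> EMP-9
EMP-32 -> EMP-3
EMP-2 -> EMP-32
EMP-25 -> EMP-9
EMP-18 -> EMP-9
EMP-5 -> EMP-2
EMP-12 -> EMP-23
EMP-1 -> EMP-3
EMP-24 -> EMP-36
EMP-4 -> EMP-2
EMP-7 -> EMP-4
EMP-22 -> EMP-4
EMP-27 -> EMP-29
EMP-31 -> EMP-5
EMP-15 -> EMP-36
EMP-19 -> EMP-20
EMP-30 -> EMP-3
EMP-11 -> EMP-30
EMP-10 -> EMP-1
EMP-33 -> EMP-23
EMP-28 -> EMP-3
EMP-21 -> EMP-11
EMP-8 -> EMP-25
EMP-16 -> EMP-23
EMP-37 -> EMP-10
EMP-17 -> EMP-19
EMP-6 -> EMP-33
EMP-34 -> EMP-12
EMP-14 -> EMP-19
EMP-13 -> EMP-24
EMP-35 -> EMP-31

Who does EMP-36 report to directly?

EMP-36 reports directly to EMP-9.

EMP-9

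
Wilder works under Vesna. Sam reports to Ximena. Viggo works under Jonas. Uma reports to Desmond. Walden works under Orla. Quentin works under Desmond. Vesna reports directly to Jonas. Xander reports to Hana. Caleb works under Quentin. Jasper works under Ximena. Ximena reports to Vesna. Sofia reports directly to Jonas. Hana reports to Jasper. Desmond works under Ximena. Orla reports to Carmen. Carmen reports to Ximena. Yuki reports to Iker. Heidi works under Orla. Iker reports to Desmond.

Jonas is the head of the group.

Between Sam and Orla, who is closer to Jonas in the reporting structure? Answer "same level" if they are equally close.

Sam is 3 levels below Jonas; Orla is 4. Sam is higher.

Sam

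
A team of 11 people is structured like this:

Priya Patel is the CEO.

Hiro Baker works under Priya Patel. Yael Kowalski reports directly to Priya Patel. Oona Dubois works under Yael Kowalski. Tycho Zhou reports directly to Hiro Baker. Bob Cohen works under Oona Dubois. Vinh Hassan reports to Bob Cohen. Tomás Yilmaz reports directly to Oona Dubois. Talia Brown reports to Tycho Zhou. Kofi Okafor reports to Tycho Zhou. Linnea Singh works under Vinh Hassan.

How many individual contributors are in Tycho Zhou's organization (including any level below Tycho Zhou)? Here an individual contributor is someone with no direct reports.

2

The people in Tycho Zhou's organization with no one reporting to them are Kofi Okafor, Talia Brown. That is 2.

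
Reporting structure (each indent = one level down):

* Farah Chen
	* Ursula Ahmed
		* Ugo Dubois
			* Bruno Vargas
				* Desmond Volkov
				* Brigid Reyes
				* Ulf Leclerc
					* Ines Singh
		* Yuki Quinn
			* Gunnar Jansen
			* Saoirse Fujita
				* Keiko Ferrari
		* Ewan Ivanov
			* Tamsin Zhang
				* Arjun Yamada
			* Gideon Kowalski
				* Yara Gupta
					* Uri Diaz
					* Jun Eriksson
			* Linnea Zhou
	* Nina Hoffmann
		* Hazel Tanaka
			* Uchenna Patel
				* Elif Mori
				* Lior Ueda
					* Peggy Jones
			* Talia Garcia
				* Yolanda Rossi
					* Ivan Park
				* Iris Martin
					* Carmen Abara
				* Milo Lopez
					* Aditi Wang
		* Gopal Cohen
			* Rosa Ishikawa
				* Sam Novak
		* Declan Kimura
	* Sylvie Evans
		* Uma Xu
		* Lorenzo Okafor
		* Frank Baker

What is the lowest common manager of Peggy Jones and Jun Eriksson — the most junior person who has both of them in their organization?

Peggy Jones's chain of managers is Lior Ueda, Uchenna Patel, Hazel Tanaka, Nina Hoffmann, Farah Chen. Jun Eriksson's chain of managers is Yara Gupta, Gideon Kowalski, Ewan Ivanov, Ursula Ahmed, Farah Chen. The first manager that appears in both chains is Farah Chen.

Farah Chen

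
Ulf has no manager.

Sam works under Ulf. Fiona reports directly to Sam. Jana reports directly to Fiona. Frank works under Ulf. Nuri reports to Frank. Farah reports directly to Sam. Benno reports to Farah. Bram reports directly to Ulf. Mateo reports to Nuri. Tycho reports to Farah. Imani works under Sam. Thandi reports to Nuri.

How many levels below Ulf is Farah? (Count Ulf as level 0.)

2

Chain from Farah up to Ulf: Farah → Sam → Ulf. That is 2 steps up, so Farah is 2 levels below Ulf.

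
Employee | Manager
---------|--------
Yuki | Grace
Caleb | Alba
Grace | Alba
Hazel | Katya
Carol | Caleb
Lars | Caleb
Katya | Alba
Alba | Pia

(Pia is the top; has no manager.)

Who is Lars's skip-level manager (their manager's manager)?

Alba

Lars reports to Caleb, and Caleb reports to Alba. So Lars's skip-level manager is Alba.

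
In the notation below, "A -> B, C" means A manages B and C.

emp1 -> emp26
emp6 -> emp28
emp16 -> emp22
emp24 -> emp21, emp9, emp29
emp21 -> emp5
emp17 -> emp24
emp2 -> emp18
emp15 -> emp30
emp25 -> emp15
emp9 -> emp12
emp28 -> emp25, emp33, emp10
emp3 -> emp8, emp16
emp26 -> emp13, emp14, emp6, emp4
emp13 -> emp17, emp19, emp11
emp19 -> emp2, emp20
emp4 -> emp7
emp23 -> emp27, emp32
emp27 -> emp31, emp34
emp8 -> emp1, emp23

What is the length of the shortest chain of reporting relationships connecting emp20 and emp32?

7

emp20 is 5 levels below emp8, and emp32 is 2 levels below emp8 (their lowest common manager). The shortest path runs up from emp20 to emp8 and back down to emp32: 5 + 2 = 7 links.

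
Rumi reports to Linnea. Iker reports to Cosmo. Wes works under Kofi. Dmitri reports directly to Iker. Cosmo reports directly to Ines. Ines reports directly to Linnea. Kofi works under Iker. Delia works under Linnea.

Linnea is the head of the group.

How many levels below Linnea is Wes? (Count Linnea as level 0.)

Chain from Wes up to Linnea: Wes → Kofi → Iker → Cosmo → Ines → Linnea. That is 5 steps up, so Wes is 5 levels below Linnea.

5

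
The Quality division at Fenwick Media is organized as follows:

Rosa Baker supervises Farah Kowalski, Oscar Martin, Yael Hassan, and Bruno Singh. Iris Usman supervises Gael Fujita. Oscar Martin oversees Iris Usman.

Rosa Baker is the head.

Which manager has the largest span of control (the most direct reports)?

Rosa Baker

Direct-report counts: Rosa Baker has 4; Oscar Martin has 1; Iris Usman has 1. The largest is 4, held by Rosa Baker.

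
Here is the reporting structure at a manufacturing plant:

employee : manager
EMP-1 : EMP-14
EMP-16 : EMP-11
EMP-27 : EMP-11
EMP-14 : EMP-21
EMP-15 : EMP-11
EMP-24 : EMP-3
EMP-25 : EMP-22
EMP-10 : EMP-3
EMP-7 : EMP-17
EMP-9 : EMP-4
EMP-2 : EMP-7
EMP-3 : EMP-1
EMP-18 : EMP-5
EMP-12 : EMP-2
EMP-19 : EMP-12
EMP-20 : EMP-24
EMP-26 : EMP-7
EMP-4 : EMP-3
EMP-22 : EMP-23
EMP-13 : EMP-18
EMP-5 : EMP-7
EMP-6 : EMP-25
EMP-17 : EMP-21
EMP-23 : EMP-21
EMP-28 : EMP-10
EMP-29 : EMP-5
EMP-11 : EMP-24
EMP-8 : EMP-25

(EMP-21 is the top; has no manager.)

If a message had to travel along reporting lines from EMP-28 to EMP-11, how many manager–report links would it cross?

EMP-28 is 2 levels below EMP-3, and EMP-11 is 2 levels below EMP-3 (their lowest common manager). The shortest path runs up from EMP-28 to EMP-3 and back down to EMP-11: 2 + 2 = 4 links.

4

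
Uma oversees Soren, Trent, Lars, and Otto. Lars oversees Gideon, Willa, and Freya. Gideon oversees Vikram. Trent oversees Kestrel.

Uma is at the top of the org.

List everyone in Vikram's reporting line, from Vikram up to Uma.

Vikram -> Gideon -> Lars -> Uma

Vikram reports to Gideon. Gideon reports to Lars. Lars reports to Uma. Uma is at the top.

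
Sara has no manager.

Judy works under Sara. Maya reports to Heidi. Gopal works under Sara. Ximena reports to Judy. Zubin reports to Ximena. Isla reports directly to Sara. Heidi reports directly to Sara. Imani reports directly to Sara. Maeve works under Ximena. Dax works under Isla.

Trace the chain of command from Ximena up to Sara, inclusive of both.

Ximena reports to Judy. Judy reports to Sara. Sara is at the top.

Ximena -> Judy -> Sara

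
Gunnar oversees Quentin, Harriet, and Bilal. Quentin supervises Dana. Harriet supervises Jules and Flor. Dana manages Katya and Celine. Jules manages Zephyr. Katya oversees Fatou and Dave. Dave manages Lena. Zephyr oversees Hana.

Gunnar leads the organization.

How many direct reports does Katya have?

Katya directly manages Dave, Fatou. That is 2 direct reports.

2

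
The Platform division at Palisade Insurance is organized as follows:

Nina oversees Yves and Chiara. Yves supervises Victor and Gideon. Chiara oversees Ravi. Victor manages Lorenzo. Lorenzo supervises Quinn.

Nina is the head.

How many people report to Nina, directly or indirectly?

Nina directly manages Yves, Chiara. Under Yves: Gideon, Victor, Lorenzo, Quinn (4). Under Chiara: Ravi (1). So Nina's organization is 2 direct reports plus everyone under them: 5 + 2 = 7.

7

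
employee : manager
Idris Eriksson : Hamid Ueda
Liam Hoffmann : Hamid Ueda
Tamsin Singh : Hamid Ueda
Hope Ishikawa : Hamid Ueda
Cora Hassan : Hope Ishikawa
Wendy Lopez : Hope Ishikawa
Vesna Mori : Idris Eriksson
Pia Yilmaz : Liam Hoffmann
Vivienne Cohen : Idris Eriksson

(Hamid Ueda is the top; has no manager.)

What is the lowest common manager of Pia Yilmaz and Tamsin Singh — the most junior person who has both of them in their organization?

Pia Yilmaz's chain of managers is Liam Hoffmann, Hamid Ueda. Tamsin Singh's chain of managers is Hamid Ueda. The first manager that appears in both chains is Hamid Ueda.

Hamid Ueda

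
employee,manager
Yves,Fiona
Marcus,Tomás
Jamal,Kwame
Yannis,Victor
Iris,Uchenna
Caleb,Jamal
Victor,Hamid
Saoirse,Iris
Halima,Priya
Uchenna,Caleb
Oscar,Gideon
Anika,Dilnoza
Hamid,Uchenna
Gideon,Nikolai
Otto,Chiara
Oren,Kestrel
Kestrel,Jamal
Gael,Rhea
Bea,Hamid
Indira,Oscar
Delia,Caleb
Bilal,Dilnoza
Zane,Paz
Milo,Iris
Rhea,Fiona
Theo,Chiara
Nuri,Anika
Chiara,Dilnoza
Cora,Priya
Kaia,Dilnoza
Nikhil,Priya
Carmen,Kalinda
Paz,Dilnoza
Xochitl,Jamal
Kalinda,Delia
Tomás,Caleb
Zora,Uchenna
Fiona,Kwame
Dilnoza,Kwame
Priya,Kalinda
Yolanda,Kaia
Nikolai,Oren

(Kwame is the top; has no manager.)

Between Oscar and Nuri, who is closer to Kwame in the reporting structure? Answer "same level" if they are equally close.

Nuri

Oscar is 6 levels below Kwame; Nuri is 3. Nuri is higher.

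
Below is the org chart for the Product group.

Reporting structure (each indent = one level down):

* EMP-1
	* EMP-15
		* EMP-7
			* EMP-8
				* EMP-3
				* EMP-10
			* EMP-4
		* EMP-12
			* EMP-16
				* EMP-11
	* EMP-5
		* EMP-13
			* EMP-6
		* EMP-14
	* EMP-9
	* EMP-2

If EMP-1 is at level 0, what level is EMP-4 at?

3

Chain from EMP-4 up to EMP-1: EMP-4 → EMP-7 → EMP-15 → EMP-1. That is 3 steps up, so EMP-4 is 3 levels below EMP-1.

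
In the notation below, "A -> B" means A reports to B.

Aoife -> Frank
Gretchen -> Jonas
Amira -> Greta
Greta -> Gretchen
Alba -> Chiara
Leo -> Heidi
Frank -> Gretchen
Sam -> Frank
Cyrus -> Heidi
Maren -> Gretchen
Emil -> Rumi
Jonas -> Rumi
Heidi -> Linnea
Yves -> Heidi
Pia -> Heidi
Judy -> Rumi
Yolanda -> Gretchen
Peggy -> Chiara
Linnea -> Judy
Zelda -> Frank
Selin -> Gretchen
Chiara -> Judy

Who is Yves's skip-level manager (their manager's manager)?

Yves reports to Heidi, and Heidi reports to Linnea. So Yves's skip-level manager is Linnea.

Linnea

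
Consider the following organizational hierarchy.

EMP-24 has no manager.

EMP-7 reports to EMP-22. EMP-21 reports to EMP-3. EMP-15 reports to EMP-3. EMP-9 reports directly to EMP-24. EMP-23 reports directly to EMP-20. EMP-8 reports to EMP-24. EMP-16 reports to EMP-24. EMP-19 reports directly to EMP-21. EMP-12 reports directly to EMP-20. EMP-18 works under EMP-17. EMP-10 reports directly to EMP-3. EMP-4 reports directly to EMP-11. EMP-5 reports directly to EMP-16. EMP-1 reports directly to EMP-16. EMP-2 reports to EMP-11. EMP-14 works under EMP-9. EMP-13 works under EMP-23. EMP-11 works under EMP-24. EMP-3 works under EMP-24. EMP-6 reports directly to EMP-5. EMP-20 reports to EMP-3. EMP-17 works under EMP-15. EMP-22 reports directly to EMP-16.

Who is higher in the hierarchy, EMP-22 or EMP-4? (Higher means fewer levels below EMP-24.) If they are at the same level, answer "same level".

same level

Both EMP-22 and EMP-4 are 2 levels below EMP-24.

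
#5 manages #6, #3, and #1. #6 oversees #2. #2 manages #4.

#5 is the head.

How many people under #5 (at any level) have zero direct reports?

3

The people in #5's organization with no one reporting to them are #1, #3, #4. That is 3.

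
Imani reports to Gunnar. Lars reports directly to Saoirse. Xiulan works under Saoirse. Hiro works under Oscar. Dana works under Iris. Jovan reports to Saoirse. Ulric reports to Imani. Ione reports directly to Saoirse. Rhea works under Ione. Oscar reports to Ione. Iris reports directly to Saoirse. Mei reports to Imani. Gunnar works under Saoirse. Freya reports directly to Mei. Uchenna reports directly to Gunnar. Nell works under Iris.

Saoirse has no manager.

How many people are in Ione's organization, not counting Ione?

Ione directly manages Oscar, Rhea. Under Oscar: Hiro (1). Rhea has no reports. So Ione's organization is 2 direct reports plus everyone under them: 2 + 1 = 3.

3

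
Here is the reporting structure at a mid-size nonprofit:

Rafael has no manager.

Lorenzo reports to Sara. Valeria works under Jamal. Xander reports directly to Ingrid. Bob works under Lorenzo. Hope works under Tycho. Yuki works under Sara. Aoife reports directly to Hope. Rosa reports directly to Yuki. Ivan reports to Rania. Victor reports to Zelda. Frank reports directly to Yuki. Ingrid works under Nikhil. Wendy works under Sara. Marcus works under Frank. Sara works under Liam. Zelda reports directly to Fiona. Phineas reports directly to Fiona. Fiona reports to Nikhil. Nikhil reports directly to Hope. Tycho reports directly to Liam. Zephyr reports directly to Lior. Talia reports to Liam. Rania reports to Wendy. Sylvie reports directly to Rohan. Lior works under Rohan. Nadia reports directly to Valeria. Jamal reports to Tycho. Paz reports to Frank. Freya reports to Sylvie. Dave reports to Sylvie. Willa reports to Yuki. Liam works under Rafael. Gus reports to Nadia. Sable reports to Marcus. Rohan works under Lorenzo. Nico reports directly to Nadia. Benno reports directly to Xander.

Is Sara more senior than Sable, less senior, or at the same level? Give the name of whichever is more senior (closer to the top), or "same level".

Sara

Sara is 2 levels below Rafael; Sable is 6. Sara is higher.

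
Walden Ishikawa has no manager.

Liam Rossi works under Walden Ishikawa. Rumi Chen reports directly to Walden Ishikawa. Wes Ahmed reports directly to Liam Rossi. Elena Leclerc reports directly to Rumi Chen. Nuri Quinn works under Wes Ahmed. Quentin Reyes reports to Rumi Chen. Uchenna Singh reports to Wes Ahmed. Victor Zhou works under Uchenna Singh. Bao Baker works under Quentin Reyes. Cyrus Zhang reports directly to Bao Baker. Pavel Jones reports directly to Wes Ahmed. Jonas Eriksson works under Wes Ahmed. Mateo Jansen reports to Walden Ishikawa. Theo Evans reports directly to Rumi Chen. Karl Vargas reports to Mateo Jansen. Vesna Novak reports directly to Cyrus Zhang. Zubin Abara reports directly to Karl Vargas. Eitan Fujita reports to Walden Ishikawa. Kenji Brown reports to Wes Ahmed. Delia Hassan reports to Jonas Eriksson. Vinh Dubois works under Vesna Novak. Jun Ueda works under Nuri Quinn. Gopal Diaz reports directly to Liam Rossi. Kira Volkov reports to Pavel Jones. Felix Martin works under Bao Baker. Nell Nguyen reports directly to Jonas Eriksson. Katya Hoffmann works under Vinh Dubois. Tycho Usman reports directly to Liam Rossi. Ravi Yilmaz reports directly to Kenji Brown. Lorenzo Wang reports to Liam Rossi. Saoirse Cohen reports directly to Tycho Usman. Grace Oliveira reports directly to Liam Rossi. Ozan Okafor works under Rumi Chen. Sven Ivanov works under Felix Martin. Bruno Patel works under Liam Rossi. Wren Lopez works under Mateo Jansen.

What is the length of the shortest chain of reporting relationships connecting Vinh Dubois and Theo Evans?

6

Vinh Dubois is 5 levels below Rumi Chen, and Theo Evans is 1 level below Rumi Chen (their lowest common manager). The shortest path runs up from Vinh Dubois to Rumi Chen and back down to Theo Evans: 5 + 1 = 6 links.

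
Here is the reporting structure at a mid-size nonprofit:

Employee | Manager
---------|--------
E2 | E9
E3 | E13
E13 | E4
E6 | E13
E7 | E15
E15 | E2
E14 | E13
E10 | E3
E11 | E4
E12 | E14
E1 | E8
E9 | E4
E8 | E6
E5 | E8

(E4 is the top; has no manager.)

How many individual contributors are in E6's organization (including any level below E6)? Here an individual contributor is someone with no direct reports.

2

The people in E6's organization with no one reporting to them are E5, E1. That is 2.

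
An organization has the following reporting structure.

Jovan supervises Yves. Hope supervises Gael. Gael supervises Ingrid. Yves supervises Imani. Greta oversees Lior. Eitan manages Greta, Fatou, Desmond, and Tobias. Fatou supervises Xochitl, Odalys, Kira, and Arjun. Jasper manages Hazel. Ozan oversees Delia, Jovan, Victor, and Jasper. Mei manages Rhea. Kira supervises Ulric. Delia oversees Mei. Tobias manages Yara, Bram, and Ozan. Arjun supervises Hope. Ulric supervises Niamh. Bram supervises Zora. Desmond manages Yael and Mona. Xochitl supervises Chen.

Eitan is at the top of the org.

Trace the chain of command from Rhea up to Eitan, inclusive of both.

Rhea reports to Mei. Mei reports to Delia. Delia reports to Ozan. Ozan reports to Tobias. Tobias reports to Eitan. Eitan is at the top.

Rhea -> Mei -> Delia -> Ozan -> Tobias -> Eitan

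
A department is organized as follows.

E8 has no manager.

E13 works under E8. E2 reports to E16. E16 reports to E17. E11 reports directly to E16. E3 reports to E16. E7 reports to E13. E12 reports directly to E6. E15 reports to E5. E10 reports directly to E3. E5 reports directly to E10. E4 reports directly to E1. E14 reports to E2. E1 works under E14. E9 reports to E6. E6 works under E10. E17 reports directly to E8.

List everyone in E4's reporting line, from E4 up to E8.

E4 reports to E1. E1 reports to E14. E14 reports to E2. E2 reports to E16. E16 reports to E17. E17 reports to E8. E8 is at the top.

E4 -> E1 -> E14 -> E2 -> E16 -> E17 -> E8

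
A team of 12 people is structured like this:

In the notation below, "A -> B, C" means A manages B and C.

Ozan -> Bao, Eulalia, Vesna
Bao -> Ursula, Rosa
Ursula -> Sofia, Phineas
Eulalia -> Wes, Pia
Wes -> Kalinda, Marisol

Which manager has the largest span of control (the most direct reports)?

Ozan

Direct-report counts: Ozan has 3; Eulalia has 2; Wes has 2; Bao has 2; Ursula has 2. The largest is 3, held by Ozan.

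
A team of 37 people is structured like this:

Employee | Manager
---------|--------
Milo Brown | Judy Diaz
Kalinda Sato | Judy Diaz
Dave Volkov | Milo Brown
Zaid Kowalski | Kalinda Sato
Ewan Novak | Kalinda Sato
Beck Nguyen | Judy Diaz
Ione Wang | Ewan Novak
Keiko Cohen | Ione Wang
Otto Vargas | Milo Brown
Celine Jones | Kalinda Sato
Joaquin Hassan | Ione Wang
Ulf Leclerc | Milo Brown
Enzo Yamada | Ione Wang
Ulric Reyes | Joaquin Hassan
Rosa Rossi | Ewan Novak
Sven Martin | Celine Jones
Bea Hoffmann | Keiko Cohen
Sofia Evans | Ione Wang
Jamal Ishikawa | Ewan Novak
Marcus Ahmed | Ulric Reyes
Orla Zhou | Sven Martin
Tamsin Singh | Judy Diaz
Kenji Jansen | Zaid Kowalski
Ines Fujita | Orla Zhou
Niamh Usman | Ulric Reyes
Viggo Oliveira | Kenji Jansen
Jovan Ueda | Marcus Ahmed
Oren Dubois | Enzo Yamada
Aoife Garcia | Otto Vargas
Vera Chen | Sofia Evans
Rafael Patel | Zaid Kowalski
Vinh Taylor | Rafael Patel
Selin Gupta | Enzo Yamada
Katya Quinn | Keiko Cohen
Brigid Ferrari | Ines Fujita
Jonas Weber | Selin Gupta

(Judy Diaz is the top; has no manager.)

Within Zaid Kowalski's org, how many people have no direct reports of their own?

The people in Zaid Kowalski's organization with no one reporting to them are Vinh Taylor, Viggo Oliveira. That is 2.

2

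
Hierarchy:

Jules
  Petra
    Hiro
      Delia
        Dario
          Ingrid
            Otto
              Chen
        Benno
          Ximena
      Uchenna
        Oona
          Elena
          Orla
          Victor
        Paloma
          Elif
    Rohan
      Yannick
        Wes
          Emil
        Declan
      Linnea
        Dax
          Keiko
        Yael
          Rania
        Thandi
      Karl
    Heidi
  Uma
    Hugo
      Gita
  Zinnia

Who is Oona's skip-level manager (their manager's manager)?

Hiro

Oona reports to Uchenna, and Uchenna reports to Hiro. So Oona's skip-level manager is Hiro.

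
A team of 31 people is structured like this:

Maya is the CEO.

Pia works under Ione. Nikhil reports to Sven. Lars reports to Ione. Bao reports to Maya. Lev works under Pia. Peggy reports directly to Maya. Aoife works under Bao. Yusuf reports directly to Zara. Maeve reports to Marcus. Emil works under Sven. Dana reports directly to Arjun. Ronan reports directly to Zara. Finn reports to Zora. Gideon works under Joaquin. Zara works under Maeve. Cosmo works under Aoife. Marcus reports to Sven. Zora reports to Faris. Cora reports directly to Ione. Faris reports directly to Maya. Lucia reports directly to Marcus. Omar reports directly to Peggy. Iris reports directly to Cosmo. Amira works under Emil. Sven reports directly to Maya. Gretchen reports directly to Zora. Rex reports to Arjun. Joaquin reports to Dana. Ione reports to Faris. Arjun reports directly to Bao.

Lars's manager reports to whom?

Lars reports to Ione, and Ione reports to Faris. So Lars's skip-level manager is Faris.

Faris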